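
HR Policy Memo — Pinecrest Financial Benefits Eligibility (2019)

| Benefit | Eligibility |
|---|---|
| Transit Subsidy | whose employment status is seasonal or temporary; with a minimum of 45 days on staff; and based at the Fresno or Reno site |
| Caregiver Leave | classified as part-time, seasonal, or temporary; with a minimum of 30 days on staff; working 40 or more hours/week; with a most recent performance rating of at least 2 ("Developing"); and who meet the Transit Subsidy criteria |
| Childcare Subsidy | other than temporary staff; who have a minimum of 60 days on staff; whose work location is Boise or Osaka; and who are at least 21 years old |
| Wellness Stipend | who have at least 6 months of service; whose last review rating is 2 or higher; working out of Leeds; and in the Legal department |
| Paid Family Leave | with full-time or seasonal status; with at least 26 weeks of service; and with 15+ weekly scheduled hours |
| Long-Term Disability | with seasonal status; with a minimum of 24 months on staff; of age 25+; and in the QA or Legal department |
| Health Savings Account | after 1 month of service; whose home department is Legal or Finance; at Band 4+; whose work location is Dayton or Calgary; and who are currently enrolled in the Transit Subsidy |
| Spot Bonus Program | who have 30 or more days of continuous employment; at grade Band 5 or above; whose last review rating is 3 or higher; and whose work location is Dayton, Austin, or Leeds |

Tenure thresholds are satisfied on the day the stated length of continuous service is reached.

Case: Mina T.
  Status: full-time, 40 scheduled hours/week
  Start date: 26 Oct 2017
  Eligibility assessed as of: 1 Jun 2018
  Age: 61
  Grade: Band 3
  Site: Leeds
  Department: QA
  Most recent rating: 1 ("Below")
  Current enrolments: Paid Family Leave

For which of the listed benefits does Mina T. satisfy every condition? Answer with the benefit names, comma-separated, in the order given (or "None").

Paid Family Leave

Service from 26 Oct 2017 to 1 Jun 2018: 218 days.
Transit Subsidy — status full-time ✗ (requires seasonal or temporary) → not eligible.
Caregiver Leave — status full-time ✗ (requires part-time, seasonal, or temporary) → not eligible.
Childcare Subsidy — status full-time ✓ (not excluded); service 218 days ≥ 60 days ✓; site Leeds ✗ (not Boise or Osaka) → not eligible.
Wellness Stipend — service 218 days ≥ 6 months (≈180 days) ✓; rating 1 < 2 ✗ → not eligible.
Paid Family Leave — status full-time ✓; service 218 days ≥ 26 weeks (≈182 days) ✓; 40 hrs/wk ≥ 15 ✓ → eligible.
Long-Term Disability — status full-time ✗ (requires seasonal) → not eligible.
Health Savings Account — service 218 days ≥ 1 month (≈30 days) ✓; dept QA ✗ → not eligible.
Spot Bonus Program — service 218 days ≥ 30 days ✓; grade Band 3 < Band 5 ✗ → not eligible.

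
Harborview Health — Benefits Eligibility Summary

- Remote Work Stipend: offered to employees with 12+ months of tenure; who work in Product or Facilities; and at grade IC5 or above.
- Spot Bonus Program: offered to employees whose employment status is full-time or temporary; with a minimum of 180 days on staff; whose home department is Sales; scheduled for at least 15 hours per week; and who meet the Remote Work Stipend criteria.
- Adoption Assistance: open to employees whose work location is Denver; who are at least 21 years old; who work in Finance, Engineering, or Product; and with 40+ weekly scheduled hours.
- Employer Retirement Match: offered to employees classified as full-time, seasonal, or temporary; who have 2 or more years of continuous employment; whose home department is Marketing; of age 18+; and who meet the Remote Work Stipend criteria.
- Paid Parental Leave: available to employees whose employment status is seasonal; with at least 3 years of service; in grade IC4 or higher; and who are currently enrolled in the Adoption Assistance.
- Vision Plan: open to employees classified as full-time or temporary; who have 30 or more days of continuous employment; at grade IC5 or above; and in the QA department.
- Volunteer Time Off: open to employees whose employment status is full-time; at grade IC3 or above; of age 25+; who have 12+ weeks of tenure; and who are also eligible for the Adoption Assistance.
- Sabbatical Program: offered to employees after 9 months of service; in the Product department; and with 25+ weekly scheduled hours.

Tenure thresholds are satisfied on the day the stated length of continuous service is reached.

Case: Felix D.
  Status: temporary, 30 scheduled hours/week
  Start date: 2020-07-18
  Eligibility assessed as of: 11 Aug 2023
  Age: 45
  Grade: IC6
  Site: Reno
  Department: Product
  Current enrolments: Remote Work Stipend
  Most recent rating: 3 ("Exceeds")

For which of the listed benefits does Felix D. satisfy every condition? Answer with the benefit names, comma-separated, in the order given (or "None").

Remote Work Stipend, Sabbatical Program

Service from 2020-07-18 to 11 Aug 2023: 1119 days.
Remote Work Stipend — service 1119 days ≥ 12 months (≈360 days) ✓; dept Product ✓; grade IC6 ≥ IC5 ✓ → eligible.
Spot Bonus Program — status temporary ✓; service 1119 days ≥ 180 days ✓; dept Product ✗ → not eligible.
Adoption Assistance — site Reno ✗ (not Denver) → not eligible.
Employer Retirement Match — status temporary ✓; service 1119 days ≥ 2 years (≈730 days) ✓; dept Product ✗ → not eligible.
Paid Parental Leave — status temporary ✗ (requires seasonal) → not eligible.
Vision Plan — status temporary ✓; service 1119 days ≥ 30 days ✓; grade IC6 ≥ IC5 ✓; dept Product ✗ → not eligible.
Volunteer Time Off — status temporary ✗ (requires full-time) → not eligible.
Sabbatical Program — service 1119 days ≥ 9 months (≈270 days) ✓; dept Product ✓; 30 hrs/wk ≥ 25 ✓ → eligible.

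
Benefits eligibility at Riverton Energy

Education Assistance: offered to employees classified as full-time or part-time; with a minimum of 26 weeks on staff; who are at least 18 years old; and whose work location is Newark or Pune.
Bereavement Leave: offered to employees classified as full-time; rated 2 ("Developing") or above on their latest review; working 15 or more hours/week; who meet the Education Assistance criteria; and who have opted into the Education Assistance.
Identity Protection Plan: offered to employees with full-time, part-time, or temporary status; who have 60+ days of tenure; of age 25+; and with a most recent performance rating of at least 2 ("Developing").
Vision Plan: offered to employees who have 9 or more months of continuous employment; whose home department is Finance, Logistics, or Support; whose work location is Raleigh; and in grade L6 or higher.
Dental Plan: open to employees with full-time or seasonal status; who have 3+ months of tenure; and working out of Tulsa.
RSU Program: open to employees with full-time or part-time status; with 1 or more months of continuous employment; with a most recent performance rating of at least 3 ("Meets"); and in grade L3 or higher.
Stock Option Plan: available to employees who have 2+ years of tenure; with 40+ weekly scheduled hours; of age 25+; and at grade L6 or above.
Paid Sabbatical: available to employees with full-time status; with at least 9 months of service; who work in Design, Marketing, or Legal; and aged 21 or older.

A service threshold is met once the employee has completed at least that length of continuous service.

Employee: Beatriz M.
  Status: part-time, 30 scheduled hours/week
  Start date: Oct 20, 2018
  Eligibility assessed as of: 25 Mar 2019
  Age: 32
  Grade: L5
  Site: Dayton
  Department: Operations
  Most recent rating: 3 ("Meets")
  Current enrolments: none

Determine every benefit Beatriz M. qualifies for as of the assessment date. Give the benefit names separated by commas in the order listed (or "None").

Identity Protection Plan, RSU Program

Service from Oct 20, 2018 to 25 Mar 2019: 156 days.
Education Assistance — status part-time ✓; service 156 days < 26 weeks (≈182 days) ✗ → not eligible.
Bereavement Leave — status part-time ✗ (requires full-time) → not eligible.
Identity Protection Plan — status part-time ✓; service 156 days ≥ 60 days ✓; age 32 ≥ 25 ✓; rating 3 ≥ 2 ✓ → eligible.
Vision Plan — service 156 days < 9 months (≈270 days) ✗ → not eligible.
Dental Plan — status part-time ✗ (requires full-time or seasonal) → not eligible.
RSU Program — status part-time ✓; service 156 days ≥ 1 month (≈30 days) ✓; rating 3 ≥ 3 ✓; grade L5 ≥ L3 ✓ → eligible.
Stock Option Plan — service 156 days < 2 years (≈730 days) ✗ → not eligible.
Paid Sabbatical — status part-time ✗ (requires full-time) → not eligible.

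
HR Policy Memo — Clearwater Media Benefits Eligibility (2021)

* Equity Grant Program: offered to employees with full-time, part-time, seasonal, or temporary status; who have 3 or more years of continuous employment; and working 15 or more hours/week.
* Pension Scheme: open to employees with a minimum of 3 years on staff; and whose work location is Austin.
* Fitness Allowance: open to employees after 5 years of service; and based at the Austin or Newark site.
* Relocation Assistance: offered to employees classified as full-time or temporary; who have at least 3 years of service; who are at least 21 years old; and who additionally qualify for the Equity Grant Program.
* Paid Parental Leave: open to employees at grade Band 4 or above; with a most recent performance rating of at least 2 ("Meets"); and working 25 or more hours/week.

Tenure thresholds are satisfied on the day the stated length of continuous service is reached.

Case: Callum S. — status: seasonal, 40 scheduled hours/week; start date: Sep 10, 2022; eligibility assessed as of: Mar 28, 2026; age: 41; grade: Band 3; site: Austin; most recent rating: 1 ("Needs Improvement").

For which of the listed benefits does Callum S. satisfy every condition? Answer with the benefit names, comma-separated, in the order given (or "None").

Equity Grant Program, Pension Scheme

Service from Sep 10, 2022 to Mar 28, 2026: 1295 days.
Equity Grant Program — status seasonal ✓; service 1295 days ≥ 3 years (≈1095 days) ✓; 40 hrs/wk ≥ 15 ✓ → eligible.
Pension Scheme — service 1295 days ≥ 3 years (≈1095 days) ✓; site Austin ✓ → eligible.
Fitness Allowance — service 1295 days < 5 years (≈1825 days) ✗ → not eligible.
Relocation Assistance — status seasonal ✗ (requires full-time or temporary) → not eligible.
Paid Parental Leave — grade Band 3 < Band 4 ✗ → not eligible.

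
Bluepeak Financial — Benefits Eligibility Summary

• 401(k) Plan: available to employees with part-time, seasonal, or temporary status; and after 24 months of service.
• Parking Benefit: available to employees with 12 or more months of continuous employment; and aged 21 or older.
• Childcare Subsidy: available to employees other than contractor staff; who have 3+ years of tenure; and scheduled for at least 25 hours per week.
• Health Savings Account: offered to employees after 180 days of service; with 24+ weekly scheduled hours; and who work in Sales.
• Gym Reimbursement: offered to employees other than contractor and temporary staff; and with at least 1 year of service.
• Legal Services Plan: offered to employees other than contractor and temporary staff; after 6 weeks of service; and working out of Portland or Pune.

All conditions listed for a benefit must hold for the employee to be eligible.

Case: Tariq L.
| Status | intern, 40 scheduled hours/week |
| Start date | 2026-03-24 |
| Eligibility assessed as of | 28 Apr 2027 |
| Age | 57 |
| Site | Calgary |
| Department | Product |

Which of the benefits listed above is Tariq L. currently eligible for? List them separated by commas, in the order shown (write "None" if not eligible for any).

Service from 2026-03-24 to 28 Apr 2027: 400 days.
401(k) Plan — status intern ✗ (requires part-time, seasonal, or temporary) → not eligible.
Parking Benefit — service 400 days ≥ 12 months (≈360 days) ✓; age 57 ≥ 21 ✓ → eligible.
Childcare Subsidy — status intern ✓ (not excluded); service 400 days < 3 years (≈1095 days) ✗ → not eligible.
Health Savings Account — service 400 days ≥ 180 days ✓; 40 hrs/wk ≥ 24 ✓; dept Product ✗ → not eligible.
Gym Reimbursement — status intern ✓ (not excluded); service 400 days ≥ 1 year (≈365 days) ✓ → eligible.
Legal Services Plan — status intern ✓ (not excluded); service 400 days ≥ 6 weeks (≈42 days) ✓; site Calgary ✗ (not Portland or Pune) → not eligible.

Parking Benefit, Gym Reimbursement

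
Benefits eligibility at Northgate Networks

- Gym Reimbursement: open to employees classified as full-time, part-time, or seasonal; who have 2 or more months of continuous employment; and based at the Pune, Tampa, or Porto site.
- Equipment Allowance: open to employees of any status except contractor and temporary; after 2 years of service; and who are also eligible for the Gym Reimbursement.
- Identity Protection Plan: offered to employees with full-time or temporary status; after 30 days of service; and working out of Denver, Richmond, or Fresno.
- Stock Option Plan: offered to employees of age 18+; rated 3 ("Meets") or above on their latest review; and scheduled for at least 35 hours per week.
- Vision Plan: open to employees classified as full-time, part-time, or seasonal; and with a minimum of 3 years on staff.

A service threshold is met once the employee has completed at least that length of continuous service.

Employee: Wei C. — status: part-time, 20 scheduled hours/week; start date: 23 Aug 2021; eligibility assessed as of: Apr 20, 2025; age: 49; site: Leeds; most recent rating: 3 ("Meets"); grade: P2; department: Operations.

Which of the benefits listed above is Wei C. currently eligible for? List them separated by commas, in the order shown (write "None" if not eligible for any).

Service from 23 Aug 2021 to Apr 20, 2025: 1336 days.
Gym Reimbursement — status part-time ✓; service 1336 days ≥ 2 months (≈60 days) ✓; site Leeds ✗ (not Pune, Tampa, or Porto) → not eligible.
Equipment Allowance — status part-time ✓ (not excluded); service 1336 days ≥ 2 years (≈730 days) ✓; not eligible for Gym Reimbursement ✗ → not eligible.
Identity Protection Plan — status part-time ✗ (requires full-time or temporary) → not eligible.
Stock Option Plan — age 49 ≥ 18 ✓; rating 3 ≥ 3 ✓; 20 hrs/wk < 35 ✗ → not eligible.
Vision Plan — status part-time ✓; service 1336 days ≥ 3 years (≈1095 days) ✓ → eligible.

Vision Plan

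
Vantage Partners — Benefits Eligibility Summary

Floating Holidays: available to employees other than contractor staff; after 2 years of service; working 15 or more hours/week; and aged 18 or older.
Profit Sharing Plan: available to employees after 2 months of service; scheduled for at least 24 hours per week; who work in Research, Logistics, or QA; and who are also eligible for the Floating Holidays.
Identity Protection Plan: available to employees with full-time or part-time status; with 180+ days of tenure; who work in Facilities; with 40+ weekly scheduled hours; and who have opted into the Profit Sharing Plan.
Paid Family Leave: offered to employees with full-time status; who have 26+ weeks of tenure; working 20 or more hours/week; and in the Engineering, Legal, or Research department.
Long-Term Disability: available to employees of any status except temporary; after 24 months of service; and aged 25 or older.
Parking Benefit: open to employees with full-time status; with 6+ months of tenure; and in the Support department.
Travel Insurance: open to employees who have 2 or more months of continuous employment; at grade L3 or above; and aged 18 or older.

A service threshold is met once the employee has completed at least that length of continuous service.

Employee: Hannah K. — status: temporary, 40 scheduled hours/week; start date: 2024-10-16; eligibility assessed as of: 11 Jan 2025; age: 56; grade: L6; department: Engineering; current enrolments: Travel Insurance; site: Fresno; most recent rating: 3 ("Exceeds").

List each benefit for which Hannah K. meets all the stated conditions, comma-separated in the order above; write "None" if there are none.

Travel Insurance

Service from 2024-10-16 to 11 Jan 2025: 87 days.
Floating Holidays — status temporary ✓ (not excluded); service 87 days < 2 years (≈730 days) ✗ → not eligible.
Profit Sharing Plan — service 87 days ≥ 2 months (≈60 days) ✓; 40 hrs/wk ≥ 24 ✓; dept Engineering ✗ → not eligible.
Identity Protection Plan — status temporary ✗ (requires full-time or part-time) → not eligible.
Paid Family Leave — status temporary ✗ (requires full-time) → not eligible.
Long-Term Disability — status temporary ✗ (excluded) → not eligible.
Parking Benefit — status temporary ✗ (requires full-time) → not eligible.
Travel Insurance — service 87 days ≥ 2 months (≈60 days) ✓; grade L6 ≥ L3 ✓; age 56 ≥ 18 ✓ → eligible.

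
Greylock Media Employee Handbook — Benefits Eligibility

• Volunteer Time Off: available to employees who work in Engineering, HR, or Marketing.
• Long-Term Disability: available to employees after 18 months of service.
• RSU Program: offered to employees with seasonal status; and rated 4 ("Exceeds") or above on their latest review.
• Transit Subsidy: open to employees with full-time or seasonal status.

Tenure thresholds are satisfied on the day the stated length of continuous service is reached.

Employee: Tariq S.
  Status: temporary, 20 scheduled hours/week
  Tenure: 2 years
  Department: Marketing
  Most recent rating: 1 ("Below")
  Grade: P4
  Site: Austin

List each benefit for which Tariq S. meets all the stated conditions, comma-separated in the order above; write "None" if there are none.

Volunteer Time Off — dept Marketing ✓ → eligible.
Long-Term Disability — service 2 years ≥ 18 months (≈540 days) ✓ → eligible.
RSU Program — status temporary ✗ (requires seasonal) → not eligible.
Transit Subsidy — status temporary ✗ (requires full-time or seasonal) → not eligible.

Volunteer Time Off, Long-Term Disability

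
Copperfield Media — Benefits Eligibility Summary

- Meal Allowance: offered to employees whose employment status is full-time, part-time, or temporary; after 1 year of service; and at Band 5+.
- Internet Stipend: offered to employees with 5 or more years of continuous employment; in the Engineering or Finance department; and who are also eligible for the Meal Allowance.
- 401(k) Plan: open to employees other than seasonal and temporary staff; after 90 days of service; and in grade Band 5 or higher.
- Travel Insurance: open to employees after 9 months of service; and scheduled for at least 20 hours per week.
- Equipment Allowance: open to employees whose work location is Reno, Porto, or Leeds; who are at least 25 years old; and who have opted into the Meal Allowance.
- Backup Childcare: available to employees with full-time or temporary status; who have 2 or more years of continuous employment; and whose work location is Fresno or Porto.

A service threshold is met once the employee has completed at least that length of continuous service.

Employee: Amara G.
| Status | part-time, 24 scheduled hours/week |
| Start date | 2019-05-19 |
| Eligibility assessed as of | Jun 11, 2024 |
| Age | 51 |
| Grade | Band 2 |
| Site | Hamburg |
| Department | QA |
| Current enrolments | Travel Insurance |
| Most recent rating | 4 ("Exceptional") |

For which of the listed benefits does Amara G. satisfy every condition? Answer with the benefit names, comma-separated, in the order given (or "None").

Service from 2019-05-19 to Jun 11, 2024: 1850 days.
Meal Allowance — status part-time ✓; service 1850 days ≥ 1 year (≈365 days) ✓; grade Band 2 < Band 5 ✗ → not eligible.
Internet Stipend — service 1850 days ≥ 5 years (≈1825 days) ✓; dept QA ✗ → not eligible.
401(k) Plan — status part-time ✓ (not excluded); service 1850 days ≥ 90 days ✓; grade Band 2 < Band 5 ✗ → not eligible.
Travel Insurance — service 1850 days ≥ 9 months (≈270 days) ✓; 24 hrs/wk ≥ 20 ✓ → eligible.
Equipment Allowance — site Hamburg ✗ (not Reno, Porto, or Leeds) → not eligible.
Backup Childcare — status part-time ✗ (requires full-time or temporary) → not eligible.

Travel Insurance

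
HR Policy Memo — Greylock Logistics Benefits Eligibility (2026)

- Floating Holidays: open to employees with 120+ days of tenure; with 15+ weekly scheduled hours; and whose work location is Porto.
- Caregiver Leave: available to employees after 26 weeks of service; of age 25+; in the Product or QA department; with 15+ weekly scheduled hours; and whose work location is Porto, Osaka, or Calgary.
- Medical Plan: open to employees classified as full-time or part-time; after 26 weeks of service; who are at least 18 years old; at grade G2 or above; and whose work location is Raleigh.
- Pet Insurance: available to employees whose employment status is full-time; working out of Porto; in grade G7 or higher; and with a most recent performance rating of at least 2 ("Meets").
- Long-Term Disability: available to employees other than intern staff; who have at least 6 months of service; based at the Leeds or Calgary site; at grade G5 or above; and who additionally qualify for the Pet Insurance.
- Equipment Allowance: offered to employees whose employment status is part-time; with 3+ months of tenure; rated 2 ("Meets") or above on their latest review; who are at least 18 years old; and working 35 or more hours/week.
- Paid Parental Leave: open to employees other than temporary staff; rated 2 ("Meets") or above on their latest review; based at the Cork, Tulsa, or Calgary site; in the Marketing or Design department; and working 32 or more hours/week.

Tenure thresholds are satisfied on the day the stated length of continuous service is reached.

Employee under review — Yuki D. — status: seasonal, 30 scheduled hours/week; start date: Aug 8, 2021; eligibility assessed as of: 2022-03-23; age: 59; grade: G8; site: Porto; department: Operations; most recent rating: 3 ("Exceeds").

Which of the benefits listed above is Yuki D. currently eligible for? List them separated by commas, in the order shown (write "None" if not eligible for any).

Floating Holidays

Service from Aug 8, 2021 to 2022-03-23: 227 days.
Floating Holidays — service 227 days ≥ 120 days ✓; 30 hrs/wk ≥ 15 ✓; site Porto ✓ → eligible.
Caregiver Leave — service 227 days ≥ 26 weeks (≈182 days) ✓; age 59 ≥ 25 ✓; dept Operations ✗ → not eligible.
Medical Plan — status seasonal ✗ (requires full-time or part-time) → not eligible.
Pet Insurance — status seasonal ✗ (requires full-time) → not eligible.
Long-Term Disability — status seasonal ✓ (not excluded); service 227 days ≥ 6 months (≈180 days) ✓; site Porto ✗ (not Leeds or Calgary) → not eligible.
Equipment Allowance — status seasonal ✗ (requires part-time) → not eligible.
Paid Parental Leave — status seasonal ✓ (not excluded); rating 3 ≥ 2 ✓; site Porto ✗ (not Cork, Tulsa, or Calgary) → not eligible.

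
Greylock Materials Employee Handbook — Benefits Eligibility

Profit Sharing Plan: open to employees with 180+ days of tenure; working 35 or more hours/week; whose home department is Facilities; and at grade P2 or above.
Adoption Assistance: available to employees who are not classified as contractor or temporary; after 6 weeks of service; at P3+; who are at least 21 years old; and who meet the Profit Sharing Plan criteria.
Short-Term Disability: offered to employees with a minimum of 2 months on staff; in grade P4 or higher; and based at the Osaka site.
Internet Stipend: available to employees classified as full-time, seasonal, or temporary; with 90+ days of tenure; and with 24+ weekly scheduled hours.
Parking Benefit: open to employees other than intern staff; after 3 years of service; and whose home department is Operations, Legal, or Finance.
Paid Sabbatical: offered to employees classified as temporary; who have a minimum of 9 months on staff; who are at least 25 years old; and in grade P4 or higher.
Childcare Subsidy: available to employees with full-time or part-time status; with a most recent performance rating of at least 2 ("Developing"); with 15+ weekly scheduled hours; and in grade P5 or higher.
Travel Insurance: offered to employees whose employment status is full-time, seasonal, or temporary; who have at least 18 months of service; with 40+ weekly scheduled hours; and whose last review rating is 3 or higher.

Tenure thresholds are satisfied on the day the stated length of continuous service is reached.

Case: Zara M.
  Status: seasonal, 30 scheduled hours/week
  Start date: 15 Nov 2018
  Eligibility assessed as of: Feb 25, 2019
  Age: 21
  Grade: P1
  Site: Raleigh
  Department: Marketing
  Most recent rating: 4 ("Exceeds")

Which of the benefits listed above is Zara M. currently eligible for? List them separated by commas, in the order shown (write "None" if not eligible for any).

Internet Stipend

Service from 15 Nov 2018 to Feb 25, 2019: 102 days.
Profit Sharing Plan — service 102 days < 180 days ✗ → not eligible.
Adoption Assistance — status seasonal ✓ (not excluded); service 102 days ≥ 6 weeks (≈42 days) ✓; grade P1 < P3 ✗ → not eligible.
Short-Term Disability — service 102 days ≥ 2 months (≈60 days) ✓; grade P1 < P4 ✗ → not eligible.
Internet Stipend — status seasonal ✓; service 102 days ≥ 90 days ✓; 30 hrs/wk ≥ 24 ✓ → eligible.
Parking Benefit — status seasonal ✓ (not excluded); service 102 days < 3 years (≈1095 days) ✗ → not eligible.
Paid Sabbatical — status seasonal ✗ (requires temporary) → not eligible.
Childcare Subsidy — status seasonal ✗ (requires full-time or part-time) → not eligible.
Travel Insurance — status seasonal ✓; service 102 days < 18 months (≈540 days) ✗ → not eligible.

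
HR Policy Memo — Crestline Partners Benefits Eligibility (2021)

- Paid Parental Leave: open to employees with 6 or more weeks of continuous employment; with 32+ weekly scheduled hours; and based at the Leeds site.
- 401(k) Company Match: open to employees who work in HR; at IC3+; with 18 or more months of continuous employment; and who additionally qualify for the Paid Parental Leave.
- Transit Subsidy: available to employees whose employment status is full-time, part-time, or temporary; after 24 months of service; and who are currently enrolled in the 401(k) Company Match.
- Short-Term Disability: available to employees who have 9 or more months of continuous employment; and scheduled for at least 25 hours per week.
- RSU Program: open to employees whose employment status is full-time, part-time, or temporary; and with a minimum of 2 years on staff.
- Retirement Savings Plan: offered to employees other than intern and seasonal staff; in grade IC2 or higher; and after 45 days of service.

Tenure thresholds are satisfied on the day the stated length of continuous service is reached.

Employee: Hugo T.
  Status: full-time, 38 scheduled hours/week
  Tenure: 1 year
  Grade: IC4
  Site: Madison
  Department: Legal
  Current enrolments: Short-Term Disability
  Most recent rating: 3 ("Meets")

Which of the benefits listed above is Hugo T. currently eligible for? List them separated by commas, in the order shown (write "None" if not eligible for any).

Paid Parental Leave — service 1 year ≥ 6 weeks (≈42 days) ✓; 38 hrs/wk ≥ 32 ✓; site Madison ✗ (not Leeds) → not eligible.
401(k) Company Match — dept Legal ✗ → not eligible.
Transit Subsidy — status full-time ✓; service 1 year < 24 months (≈720 days) ✗ → not eligible.
Short-Term Disability — service 1 year ≥ 9 months (≈270 days) ✓; 38 hrs/wk ≥ 25 ✓ → eligible.
RSU Program — status full-time ✓; service 1 year < 2 years ✗ → not eligible.
Retirement Savings Plan — status full-time ✓ (not excluded); grade IC4 ≥ IC2 ✓; service 1 year ≥ 45 days ✓ → eligible.

Short-Term Disability, Retirement Savings Plan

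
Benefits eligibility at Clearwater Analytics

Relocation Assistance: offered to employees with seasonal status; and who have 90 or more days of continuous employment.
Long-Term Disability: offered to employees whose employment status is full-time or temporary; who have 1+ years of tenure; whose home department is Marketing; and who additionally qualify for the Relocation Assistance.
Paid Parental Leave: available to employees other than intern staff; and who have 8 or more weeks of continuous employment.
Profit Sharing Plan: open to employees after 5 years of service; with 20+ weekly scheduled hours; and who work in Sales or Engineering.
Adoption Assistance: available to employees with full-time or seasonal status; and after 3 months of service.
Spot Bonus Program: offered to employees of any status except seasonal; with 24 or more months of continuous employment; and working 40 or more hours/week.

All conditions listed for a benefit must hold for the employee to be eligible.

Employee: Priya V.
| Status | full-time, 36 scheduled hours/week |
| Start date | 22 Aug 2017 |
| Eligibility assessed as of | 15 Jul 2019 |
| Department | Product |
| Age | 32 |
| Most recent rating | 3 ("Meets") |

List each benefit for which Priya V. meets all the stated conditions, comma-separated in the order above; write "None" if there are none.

Paid Parental Leave, Adoption Assistance

Service from 22 Aug 2017 to 15 Jul 2019: 692 days.
Relocation Assistance — status full-time ✗ (requires seasonal) → not eligible.
Long-Term Disability — status full-time ✓; service 692 days ≥ 1 year (≈365 days) ✓; dept Product ✗ → not eligible.
Paid Parental Leave — status full-time ✓ (not excluded); service 692 days ≥ 8 weeks (≈56 days) ✓ → eligible.
Profit Sharing Plan — service 692 days < 5 years (≈1825 days) ✗ → not eligible.
Adoption Assistance — status full-time ✓; service 692 days ≥ 3 months (≈90 days) ✓ → eligible.
Spot Bonus Program — status full-time ✓ (not excluded); service 692 days < 24 months (≈720 days) ✗ → not eligible.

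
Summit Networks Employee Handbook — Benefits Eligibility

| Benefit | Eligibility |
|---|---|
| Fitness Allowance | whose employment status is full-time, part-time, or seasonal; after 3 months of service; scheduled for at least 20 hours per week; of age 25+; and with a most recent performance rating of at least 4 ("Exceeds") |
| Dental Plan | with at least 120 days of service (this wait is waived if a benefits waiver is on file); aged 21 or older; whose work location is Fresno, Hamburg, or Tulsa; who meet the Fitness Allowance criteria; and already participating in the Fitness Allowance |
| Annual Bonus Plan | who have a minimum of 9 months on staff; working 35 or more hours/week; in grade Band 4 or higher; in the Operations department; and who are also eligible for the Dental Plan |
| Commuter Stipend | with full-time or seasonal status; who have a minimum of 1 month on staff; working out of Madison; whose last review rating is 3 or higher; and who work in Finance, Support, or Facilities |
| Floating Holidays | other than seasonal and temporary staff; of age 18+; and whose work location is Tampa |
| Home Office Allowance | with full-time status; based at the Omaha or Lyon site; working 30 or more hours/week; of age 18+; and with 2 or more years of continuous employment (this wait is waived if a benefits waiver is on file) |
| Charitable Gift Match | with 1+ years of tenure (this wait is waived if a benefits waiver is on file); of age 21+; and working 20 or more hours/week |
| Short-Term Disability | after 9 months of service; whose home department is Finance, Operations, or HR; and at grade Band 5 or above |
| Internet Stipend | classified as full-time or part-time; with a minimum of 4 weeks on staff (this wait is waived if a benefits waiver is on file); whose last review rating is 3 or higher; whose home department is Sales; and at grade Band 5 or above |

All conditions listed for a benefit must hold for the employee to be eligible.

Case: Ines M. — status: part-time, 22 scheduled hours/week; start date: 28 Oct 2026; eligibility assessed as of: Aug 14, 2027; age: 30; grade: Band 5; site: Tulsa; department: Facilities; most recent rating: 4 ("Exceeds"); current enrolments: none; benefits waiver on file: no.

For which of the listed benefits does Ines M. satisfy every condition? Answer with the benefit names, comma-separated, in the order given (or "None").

Fitness Allowance

Service from 28 Oct 2026 to Aug 14, 2027: 290 days.
Fitness Allowance — status part-time ✓; service 290 days ≥ 3 months (≈90 days) ✓; 22 hrs/wk ≥ 20 ✓; age 30 ≥ 25 ✓; rating 4 ≥ 4 ✓ → eligible.
Dental Plan — no waiver, service 290 days ≥ 120 days ✓; age 30 ≥ 21 ✓; site Tulsa ✓; eligible for Fitness Allowance ✓; not enrolled in Fitness Allowance ✗ → not eligible.
Annual Bonus Plan — service 290 days ≥ 9 months (≈270 days) ✓; 22 hrs/wk < 35 ✗ → not eligible.
Commuter Stipend — status part-time ✗ (requires full-time or seasonal) → not eligible.
Floating Holidays — status part-time ✓ (not excluded); age 30 ≥ 18 ✓; site Tulsa ✗ (not Tampa) → not eligible.
Home Office Allowance — status part-time ✗ (requires full-time) → not eligible.
Charitable Gift Match — no waiver, service 290 days < 1 year (≈365 days) ✗ → not eligible.
Short-Term Disability — service 290 days ≥ 9 months (≈270 days) ✓; dept Facilities ✗ → not eligible.
Internet Stipend — status part-time ✓; no waiver, service 290 days ≥ 4 weeks (≈28 days) ✓; rating 4 ≥ 3 ✓; dept Facilities ✗ → not eligible.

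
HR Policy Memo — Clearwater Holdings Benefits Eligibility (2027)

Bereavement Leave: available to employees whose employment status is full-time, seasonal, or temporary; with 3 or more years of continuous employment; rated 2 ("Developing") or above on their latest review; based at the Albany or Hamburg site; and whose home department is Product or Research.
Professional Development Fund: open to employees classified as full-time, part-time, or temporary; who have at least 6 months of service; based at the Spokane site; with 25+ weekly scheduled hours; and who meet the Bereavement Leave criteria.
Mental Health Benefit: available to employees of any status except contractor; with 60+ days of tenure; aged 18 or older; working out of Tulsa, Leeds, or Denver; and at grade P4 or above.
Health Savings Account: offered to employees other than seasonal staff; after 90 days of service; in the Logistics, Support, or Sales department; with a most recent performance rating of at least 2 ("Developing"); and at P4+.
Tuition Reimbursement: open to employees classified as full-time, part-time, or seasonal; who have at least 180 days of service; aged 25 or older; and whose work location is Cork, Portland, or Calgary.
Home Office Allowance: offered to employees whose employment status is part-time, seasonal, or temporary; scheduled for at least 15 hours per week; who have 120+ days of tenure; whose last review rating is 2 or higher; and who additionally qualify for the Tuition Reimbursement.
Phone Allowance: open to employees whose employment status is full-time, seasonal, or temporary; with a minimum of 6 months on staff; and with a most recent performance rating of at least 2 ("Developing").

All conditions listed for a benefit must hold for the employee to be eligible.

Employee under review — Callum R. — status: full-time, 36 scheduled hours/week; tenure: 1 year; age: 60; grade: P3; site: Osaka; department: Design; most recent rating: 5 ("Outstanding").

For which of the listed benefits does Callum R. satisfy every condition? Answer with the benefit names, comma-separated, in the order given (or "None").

Bereavement Leave — status full-time ✓; service 1 year < 3 years ✗ → not eligible.
Professional Development Fund — status full-time ✓; service 1 year ≥ 6 months (≈180 days) ✓; site Osaka ✗ (not Spokane) → not eligible.
Mental Health Benefit — status full-time ✓ (not excluded); service 1 year ≥ 60 days ✓; age 60 ≥ 18 ✓; site Osaka ✗ (not Tulsa, Leeds, or Denver) → not eligible.
Health Savings Account — status full-time ✓ (not excluded); service 1 year ≥ 90 days ✓; dept Design ✗ → not eligible.
Tuition Reimbursement — status full-time ✓; service 1 year ≥ 180 days ✓; age 60 ≥ 25 ✓; site Osaka ✗ (not Cork, Portland, or Calgary) → not eligible.
Home Office Allowance — status full-time ✗ (requires part-time, seasonal, or temporary) → not eligible.
Phone Allowance — status full-time ✓; service 1 year ≥ 6 months (≈180 days) ✓; rating 5 ≥ 2 ✓ → eligible.

Phone Allowance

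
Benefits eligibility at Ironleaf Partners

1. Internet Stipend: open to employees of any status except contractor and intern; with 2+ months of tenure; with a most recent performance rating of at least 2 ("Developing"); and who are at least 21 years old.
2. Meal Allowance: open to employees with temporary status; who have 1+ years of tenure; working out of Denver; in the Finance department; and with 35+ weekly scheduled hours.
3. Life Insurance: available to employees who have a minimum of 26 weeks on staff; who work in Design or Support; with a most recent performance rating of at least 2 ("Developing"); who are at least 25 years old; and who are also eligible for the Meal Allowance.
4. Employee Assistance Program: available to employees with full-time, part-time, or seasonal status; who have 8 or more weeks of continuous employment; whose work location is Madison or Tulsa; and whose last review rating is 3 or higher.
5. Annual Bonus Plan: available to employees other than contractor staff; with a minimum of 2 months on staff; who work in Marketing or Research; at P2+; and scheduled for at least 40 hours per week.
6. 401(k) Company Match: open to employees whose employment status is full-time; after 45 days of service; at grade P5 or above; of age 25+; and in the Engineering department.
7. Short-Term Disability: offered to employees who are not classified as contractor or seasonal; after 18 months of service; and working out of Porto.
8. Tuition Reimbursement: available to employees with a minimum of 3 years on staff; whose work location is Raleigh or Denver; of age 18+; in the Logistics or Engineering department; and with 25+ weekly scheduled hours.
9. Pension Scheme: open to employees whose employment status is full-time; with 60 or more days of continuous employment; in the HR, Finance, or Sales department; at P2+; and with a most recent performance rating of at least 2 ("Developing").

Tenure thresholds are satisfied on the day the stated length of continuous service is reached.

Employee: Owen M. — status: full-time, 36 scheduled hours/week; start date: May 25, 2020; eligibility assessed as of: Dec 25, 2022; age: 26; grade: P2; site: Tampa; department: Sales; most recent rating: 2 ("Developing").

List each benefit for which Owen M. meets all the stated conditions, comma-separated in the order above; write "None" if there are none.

Service from May 25, 2020 to Dec 25, 2022: 944 days.
Internet Stipend — status full-time ✓ (not excluded); service 944 days ≥ 2 months (≈60 days) ✓; rating 2 ≥ 2 ✓; age 26 ≥ 21 ✓ → eligible.
Meal Allowance — status full-time ✗ (requires temporary) → not eligible.
Life Insurance — service 944 days ≥ 26 weeks (≈182 days) ✓; dept Sales ✗ → not eligible.
Employee Assistance Program — status full-time ✓; service 944 days ≥ 8 weeks (≈56 days) ✓; site Tampa ✗ (not Madison or Tulsa) → not eligible.
Annual Bonus Plan — status full-time ✓ (not excluded); service 944 days ≥ 2 months (≈60 days) ✓; dept Sales ✗ → not eligible.
401(k) Company Match — status full-time ✓; service 944 days ≥ 45 days ✓; grade P2 < P5 ✗ → not eligible.
Short-Term Disability — status full-time ✓ (not excluded); service 944 days ≥ 18 months (≈540 days) ✓; site Tampa ✗ (not Porto) → not eligible.
Tuition Reimbursement — service 944 days < 3 years (≈1095 days) ✗ → not eligible.
Pension Scheme — status full-time ✓; service 944 days ≥ 60 days ✓; dept Sales ✓; grade P2 ≥ P2 ✓; rating 2 ≥ 2 ✓ → eligible.

Internet Stipend, Pension Scheme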